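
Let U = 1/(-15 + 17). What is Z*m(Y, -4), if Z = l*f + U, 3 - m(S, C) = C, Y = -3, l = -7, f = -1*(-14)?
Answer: -1365/2 ≈ -682.50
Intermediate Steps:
f = 14
U = ½ (U = 1/2 = ½ ≈ 0.50000)
m(S, C) = 3 - C
Z = -195/2 (Z = -7*14 + ½ = -98 + ½ = -195/2 ≈ -97.500)
Z*m(Y, -4) = -195*(3 - 1*(-4))/2 = -195*(3 + 4)/2 = -195/2*7 = -1365/2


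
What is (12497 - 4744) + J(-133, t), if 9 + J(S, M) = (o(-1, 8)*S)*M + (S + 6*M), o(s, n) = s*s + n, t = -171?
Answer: 211272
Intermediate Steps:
o(s, n) = n + s**2 (o(s, n) = s**2 + n = n + s**2)
J(S, M) = -9 + S + 6*M + 9*M*S (J(S, M) = -9 + (((8 + (-1)**2)*S)*M + (S + 6*M)) = -9 + (((8 + 1)*S)*M + (S + 6*M)) = -9 + ((9*S)*M + (S + 6*M)) = -9 + (9*M*S + (S + 6*M)) = -9 + (S + 6*M + 9*M*S) = -9 + S + 6*M + 9*M*S)
(12497 - 4744) + J(-133, t) = (12497 - 4744) + (-9 - 133 + 6*(-171) + 9*(-171)*(-133)) = 7753 + (-9 - 133 - 1026 + 204687) = 7753 + 203519 = 211272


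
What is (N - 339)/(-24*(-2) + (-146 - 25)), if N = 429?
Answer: -30/41 ≈ -0.73171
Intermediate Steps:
(N - 339)/(-24*(-2) + (-146 - 25)) = (429 - 339)/(-24*(-2) + (-146 - 25)) = 90/(48 - 171) = 90/(-123) = 90*(-1/123) = -30/41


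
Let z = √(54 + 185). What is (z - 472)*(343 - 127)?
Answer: -101952 + 216*√239 ≈ -98613.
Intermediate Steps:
z = √239 ≈ 15.460
(z - 472)*(343 - 127) = (√239 - 472)*(343 - 127) = (-472 + √239)*216 = -101952 + 216*√239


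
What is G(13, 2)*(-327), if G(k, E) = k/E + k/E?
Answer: -4251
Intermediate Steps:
G(k, E) = 2*k/E
G(13, 2)*(-327) = (2*13/2)*(-327) = (2*13*(½))*(-327) = 13*(-327) = -4251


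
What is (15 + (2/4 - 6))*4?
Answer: 38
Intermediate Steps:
(15 + (2/4 - 6))*4 = (15 + (2*(¼) - 6))*4 = (15 + (½ - 6))*4 = (15 - 11/2)*4 = (19/2)*4 = 38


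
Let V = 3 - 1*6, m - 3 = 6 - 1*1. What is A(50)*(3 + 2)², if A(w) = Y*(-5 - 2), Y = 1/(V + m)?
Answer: -35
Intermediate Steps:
m = 8 (m = 3 + (6 - 1*1) = 3 + (6 - 1) = 3 + 5 = 8)
V = -3 (V = 3 - 6 = -3)
Y = ⅕ (Y = 1/(-3 + 8) = 1/5 = ⅕ ≈ 0.20000)
A(w) = -7/5 (A(w) = (-5 - 2)/5 = (⅕)*(-7) = -7/5)
A(50)*(3 + 2)² = -7*(3 + 2)²/5 = -7/5*5² = -7/5*25 = -35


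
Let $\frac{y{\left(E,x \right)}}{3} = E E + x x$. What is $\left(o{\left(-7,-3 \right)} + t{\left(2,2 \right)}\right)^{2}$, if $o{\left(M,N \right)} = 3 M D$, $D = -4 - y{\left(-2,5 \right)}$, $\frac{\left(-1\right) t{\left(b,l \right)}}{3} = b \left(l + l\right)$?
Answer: $3560769$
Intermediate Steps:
$y{\left(E,x \right)} = 3 E^{2} + 3 x^{2}$ ($y{\left(E,x \right)} = 3 \left(E E + x x\right) = 3 \left(E^{2} + x^{2}\right) = 3 E^{2} + 3 x^{2}$)
$t{\left(b,l \right)} = - 6 b l$ ($t{\left(b,l \right)} = - 3 b \left(l + l\right) = - 3 b 2 l = - 3 \cdot 2 b l = - 6 b l$)
$D = -91$ ($D = -4 - \left(3 \left(-2\right)^{2} + 3 \cdot 5^{2}\right) = -4 - \left(3 \cdot 4 + 3 \cdot 25\right) = -4 - \left(12 + 75\right) = -4 - 87 = -91$)
$o{\left(M,N \right)} = - 273 M$ ($o{\left(M,N \right)} = 3 M \left(-91\right) = - 273 M$)
$\left(o{\left(-7,-3 \right)} + t{\left(2,2 \right)}\right)^{2} = \left(\left(-273\right) \left(-7\right) - 12 \cdot 2\right)^{2} = \left(1911 - 24\right)^{2} = 1887^{2} = 3560769$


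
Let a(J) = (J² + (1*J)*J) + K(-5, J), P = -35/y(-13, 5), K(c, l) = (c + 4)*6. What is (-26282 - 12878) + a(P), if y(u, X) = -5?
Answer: -39068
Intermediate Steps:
K(c, l) = 24 + 6*c (K(c, l) = (4 + c)*6 = 24 + 6*c)
P = 7 (P = -35/(-5) = -35*(-⅕) = 7)
a(J) = -6 + 2*J² (a(J) = (J² + (1*J)*J) + (24 + 6*(-5)) = (J² + J*J) + (24 - 30) = (J² + J²) - 6 = 2*J² - 6 = -6 + 2*J²)
(-26282 - 12878) + a(P) = (-26282 - 12878) + (-6 + 2*7²) = -39160 + (-6 + 2*49) = -39160 + (-6 + 98) = -39160 + 92 = -39068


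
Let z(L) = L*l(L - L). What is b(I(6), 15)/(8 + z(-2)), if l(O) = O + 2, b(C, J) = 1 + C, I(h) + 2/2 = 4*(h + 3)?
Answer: 9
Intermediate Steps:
I(h) = 11 + 4*h (I(h) = -1 + 4*(h + 3) = -1 + 4*(3 + h) = -1 + (12 + 4*h) = 11 + 4*h)
l(O) = 2 + O
z(L) = 2*L (z(L) = L*(2 + (L - L)) = L*(2 + 0) = L*2 = 2*L)
b(I(6), 15)/(8 + z(-2)) = (1 + (11 + 4*6))/(8 + 2*(-2)) = (1 + (11 + 24))/(8 - 4) = (1 + 35)/4 = 36*(¼) = 9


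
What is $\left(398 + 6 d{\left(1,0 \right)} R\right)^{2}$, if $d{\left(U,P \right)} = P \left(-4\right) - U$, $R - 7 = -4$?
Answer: $144400$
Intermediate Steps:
$R = 3$ ($R = 7 - 4 = 3$)
$d{\left(U,P \right)} = - U - 4 P$ ($d{\left(U,P \right)} = - 4 P - U = - U - 4 P$)
$\left(398 + 6 d{\left(1,0 \right)} R\right)^{2} = \left(398 + 6 \left(\left(-1\right) 1 - 0\right) 3\right)^{2} = \left(398 + 6 \left(-1 + 0\right) 3\right)^{2} = \left(398 + 6 \left(-1\right) 3\right)^{2} = \left(398 - 18\right)^{2} = 380^{2} = 144400$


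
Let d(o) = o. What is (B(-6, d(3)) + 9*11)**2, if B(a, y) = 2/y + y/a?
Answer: 354025/36 ≈ 9834.0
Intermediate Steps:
(B(-6, d(3)) + 9*11)**2 = ((2/3 + 3/(-6)) + 9*11)**2 = ((2*(1/3) + 3*(-1/6)) + 99)**2 = ((2/3 - 1/2) + 99)**2 = (1/6 + 99)**2 = (595/6)**2 = 354025/36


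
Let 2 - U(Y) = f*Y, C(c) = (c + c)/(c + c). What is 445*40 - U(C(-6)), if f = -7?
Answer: 17791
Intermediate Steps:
C(c) = 1 (C(c) = (2*c)/((2*c)) = (2*c)*(1/(2*c)) = 1)
U(Y) = 2 + 7*Y (U(Y) = 2 - (-7)*Y = 2 + 7*Y)
445*40 - U(C(-6)) = 445*40 - (2 + 7*1) = 17800 - (2 + 7) = 17800 - 1*9 = 17800 - 9 = 17791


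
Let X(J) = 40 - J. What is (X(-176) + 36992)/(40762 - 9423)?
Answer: 37208/31339 ≈ 1.1873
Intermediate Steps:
(X(-176) + 36992)/(40762 - 9423) = ((40 - 1*(-176)) + 36992)/(40762 - 9423) = ((40 + 176) + 36992)/31339 = (216 + 36992)*(1/31339) = 37208*(1/31339) = 37208/31339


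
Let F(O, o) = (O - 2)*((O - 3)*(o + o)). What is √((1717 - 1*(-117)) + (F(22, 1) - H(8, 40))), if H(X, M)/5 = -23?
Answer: 3*√301 ≈ 52.048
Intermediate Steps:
H(X, M) = -115 (H(X, M) = 5*(-23) = -115)
F(O, o) = 2*o*(-3 + O)*(-2 + O) (F(O, o) = (-2 + O)*((-3 + O)*(2*o)) = (-2 + O)*(2*o*(-3 + O)) = 2*o*(-3 + O)*(-2 + O))
√((1717 - 1*(-117)) + (F(22, 1) - H(8, 40))) = √((1717 - 1*(-117)) + (2*1*(6 + 22² - 5*22) - 1*(-115))) = √((1717 + 117) + (2*1*(6 + 484 - 110) + 115)) = √(1834 + (2*1*380 + 115)) = √(1834 + (760 + 115)) = √(1834 + 875) = √2709 = 3*√301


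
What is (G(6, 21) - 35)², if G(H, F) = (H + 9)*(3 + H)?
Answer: 10000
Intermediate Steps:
G(H, F) = (3 + H)*(9 + H) (G(H, F) = (9 + H)*(3 + H) = (3 + H)*(9 + H))
(G(6, 21) - 35)² = ((27 + 6² + 12*6) - 35)² = ((27 + 36 + 72) - 35)² = (135 - 35)² = 100² = 10000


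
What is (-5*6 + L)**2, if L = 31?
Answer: 1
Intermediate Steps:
(-5*6 + L)**2 = (-5*6 + 31)**2 = (-30 + 31)**2 = 1**2 = 1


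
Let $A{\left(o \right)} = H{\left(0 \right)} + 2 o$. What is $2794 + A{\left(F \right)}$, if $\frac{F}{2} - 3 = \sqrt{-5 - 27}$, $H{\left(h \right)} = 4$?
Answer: $2810 + 16 i \sqrt{2} \approx 2810.0 + 22.627 i$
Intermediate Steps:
$F = 6 + 8 i \sqrt{2}$ ($F = 6 + 2 \sqrt{-5 - 27} = 6 + 2 \sqrt{-32} = 6 + 2 \cdot 4 i \sqrt{2} = 6 + 8 i \sqrt{2} \approx 6.0 + 11.314 i$)
$A{\left(o \right)} = 4 + 2 o$
$2794 + A{\left(F \right)} = 2794 + \left(4 + 2 \left(6 + 8 i \sqrt{2}\right)\right) = 2794 + \left(4 + \left(12 + 16 i \sqrt{2}\right)\right) = 2794 + \left(16 + 16 i \sqrt{2}\right) = 2810 + 16 i \sqrt{2}$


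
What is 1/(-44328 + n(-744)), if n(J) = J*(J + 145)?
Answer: 1/401328 ≈ 2.4917e-6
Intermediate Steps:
n(J) = J*(145 + J)
1/(-44328 + n(-744)) = 1/(-44328 - 744*(145 - 744)) = 1/(-44328 - 744*(-599)) = 1/(-44328 + 445656) = 1/401328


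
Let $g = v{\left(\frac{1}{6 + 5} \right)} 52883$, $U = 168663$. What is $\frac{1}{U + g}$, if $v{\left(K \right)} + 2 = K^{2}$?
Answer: $\frac{121}{7663420} \approx 1.5789 \cdot 10^{-5}$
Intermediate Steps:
$v{\left(K \right)} = -2 + K^{2}$
$g = - \frac{12744803}{121}$ ($g = \left(-2 + \left(\frac{1}{6 + 5}\right)^{2}\right) 52883 = \left(-2 + \left(\frac{1}{11}\right)^{2}\right) 52883 = \left(-2 + \frac{1}{121}\right) 52883 = \left(- \frac{241}{121}\right) 52883 = - \frac{12744803}{121} \approx -1.0533 \cdot 10^{5}$)
$\frac{1}{U + g} = \frac{1}{168663 - \frac{12744803}{121}} = \frac{1}{\frac{7663420}{121}} = \frac{121}{7663420}$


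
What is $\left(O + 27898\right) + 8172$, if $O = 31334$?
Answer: $67404$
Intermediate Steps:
$\left(O + 27898\right) + 8172 = \left(31334 + 27898\right) + 8172 = 59232 + 8172 = 67404$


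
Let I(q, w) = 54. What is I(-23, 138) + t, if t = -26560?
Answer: -26506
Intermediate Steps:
I(-23, 138) + t = 54 - 26560 = -26506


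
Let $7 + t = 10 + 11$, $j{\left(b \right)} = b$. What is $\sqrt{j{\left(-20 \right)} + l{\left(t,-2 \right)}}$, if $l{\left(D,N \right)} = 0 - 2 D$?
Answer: $4 i \sqrt{3} \approx 6.9282 i$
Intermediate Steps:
$t = 14$ ($t = -7 + \left(10 + 11\right) = -7 + 21 = 14$)
$l{\left(D,N \right)} = - 2 D$
$\sqrt{j{\left(-20 \right)} + l{\left(t,-2 \right)}} = \sqrt{-20 - 28} = \sqrt{-48} = 4 i \sqrt{3}$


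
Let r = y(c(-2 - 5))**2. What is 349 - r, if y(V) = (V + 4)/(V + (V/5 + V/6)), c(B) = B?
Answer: 28738681/82369 ≈ 348.90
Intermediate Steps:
y(V) = 30*(4 + V)/(41*V) (y(V) = (4 + V)/(V + (V*(1/5) + V*(1/6))) = (4 + V)/(V + (V/5 + V/6)) = (4 + V)/(V + 11*V/30) = (4 + V)/((41*V/30)) = (4 + V)*(30/(41*V)) = 30*(4 + V)/(41*V))
r = 8100/82369 (r = (30*(4 + (-2 - 5))/(41*(-2 - 5)))**2 = ((30/41)*(4 - 7)/(-7))**2 = ((30/41)*(-1/7)*(-3))**2 = (90/287)**2 = 8100/82369 ≈ 0.098338)
349 - r = 349 - 1*8100/82369 = 349 - 8100/82369 = 28738681/82369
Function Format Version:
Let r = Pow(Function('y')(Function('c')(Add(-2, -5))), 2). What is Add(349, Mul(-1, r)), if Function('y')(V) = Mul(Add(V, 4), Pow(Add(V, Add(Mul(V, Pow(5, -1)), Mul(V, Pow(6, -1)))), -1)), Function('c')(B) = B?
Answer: Rational(28738681, 82369) ≈ 348.90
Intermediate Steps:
Function('y')(V) = Mul(Rational(30, 41), Pow(V, -1), Add(4, V)) (Function('y')(V) = Mul(Add(4, V), Pow(Add(V, Add(Mul(V, Rational(1, 5)), Mul(V, Rational(1, 6)))), -1)) = Mul(Add(4, V), Pow(Add(V, Add(Mul(Rational(1, 5), V), Mul(Rational(1, 6), V))), -1)) = Mul(Add(4, V), Pow(Add(V, Mul(Rational(11, 30), V)), -1)) = Mul(Add(4, V), Pow(Mul(Rational(41, 30), V), -1)) = Mul(Add(4, V), Mul(Rational(30, 41), Pow(V, -1))) = Mul(Rational(30, 41), Pow(V, -1), Add(4, V)))
r = Rational(8100, 82369) (r = Pow(Mul(Rational(30, 41), Pow(Add(-2, -5), -1), Add(4, Add(-2, -5))), 2) = Pow(Mul(Rational(30, 41), Pow(-7, -1), Add(4, -7)), 2) = Pow(Mul(Rational(30, 41), Rational(-1, 7), -3), 2) = Pow(Rational(90, 287), 2) = Rational(8100, 82369) ≈ 0.098338)
Add(349, Mul(-1, r)) = Add(349, Mul(-1, Rational(8100, 82369))) = Add(349, Rational(-8100, 82369)) = Rational(28738681, 82369)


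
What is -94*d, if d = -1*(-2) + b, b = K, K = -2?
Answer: 0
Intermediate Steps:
b = -2
d = 0 (d = -1*(-2) - 2 = 2 - 2 = 0)
-94*d = -94*0 = 0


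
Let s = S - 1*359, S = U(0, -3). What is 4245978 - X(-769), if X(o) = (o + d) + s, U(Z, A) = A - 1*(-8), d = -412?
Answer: 4247513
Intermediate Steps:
U(Z, A) = 8 + A (U(Z, A) = A + 8 = 8 + A)
S = 5 (S = 8 - 3 = 5)
s = -354 (s = 5 - 1*359 = 5 - 359 = -354)
X(o) = -766 + o (X(o) = (o - 412) - 354 = (-412 + o) - 354 = -766 + o)
4245978 - X(-769) = 4245978 - (-766 - 769) = 4245978 - 1*(-1535) = 4245978 + 1535 = 4247513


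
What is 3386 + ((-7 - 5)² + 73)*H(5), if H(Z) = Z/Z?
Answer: 3603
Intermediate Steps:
H(Z) = 1
3386 + ((-7 - 5)² + 73)*H(5) = 3386 + ((-7 - 5)² + 73)*1 = 3386 + ((-12)² + 73)*1 = 3386 + (144 + 73)*1 = 3386 + 217*1 = 3386 + 217 = 3603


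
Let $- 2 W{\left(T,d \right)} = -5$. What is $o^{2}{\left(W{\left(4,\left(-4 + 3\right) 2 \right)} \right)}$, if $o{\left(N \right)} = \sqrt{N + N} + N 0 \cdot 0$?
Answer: $5$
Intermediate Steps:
$W{\left(T,d \right)} = \frac{5}{2}$ ($W{\left(T,d \right)} = \left(- \frac{1}{2}\right) \left(-5\right) = \frac{5}{2}$)
$o{\left(N \right)} = \sqrt{2} \sqrt{N}$ ($o{\left(N \right)} = \sqrt{2 N} + 0 \cdot 0 = \sqrt{2} \sqrt{N} + 0 = \sqrt{2} \sqrt{N}$)
$o^{2}{\left(W{\left(4,\left(-4 + 3\right) 2 \right)} \right)} = \left(\sqrt{2} \sqrt{\frac{5}{2}}\right)^{2} = \left(\sqrt{2} \frac{\sqrt{10}}{2}\right)^{2} = \left(\sqrt{5}\right)^{2} = 5$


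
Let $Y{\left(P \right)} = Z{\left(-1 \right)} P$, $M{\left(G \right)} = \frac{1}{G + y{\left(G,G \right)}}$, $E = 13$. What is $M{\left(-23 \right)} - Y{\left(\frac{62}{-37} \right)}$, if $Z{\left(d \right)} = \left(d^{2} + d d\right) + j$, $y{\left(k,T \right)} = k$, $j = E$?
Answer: $\frac{42743}{1702} \approx 25.113$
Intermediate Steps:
$j = 13$
$M{\left(G \right)} = \frac{1}{2 G}$ ($M{\left(G \right)} = \frac{1}{G + G} = \frac{1}{2 G}$)
$Z{\left(d \right)} = 13 + 2 d^{2}$ ($Z{\left(d \right)} = \left(d^{2} + d d\right) + 13 = \left(d^{2} + d^{2}\right) + 13 = 2 d^{2} + 13 = 13 + 2 d^{2}$)
$Y{\left(P \right)} = 15 P$ ($Y{\left(P \right)} = \left(13 + 2 \left(-1\right)^{2}\right) P = \left(13 + 2 \cdot 1\right) P = \left(13 + 2\right) P = 15 P$)
$M{\left(-23 \right)} - Y{\left(\frac{62}{-37} \right)} = \frac{1}{2 \left(-23\right)} - 15 \frac{62}{-37} = \frac{1}{2} \left(- \frac{1}{23}\right) - 15 \cdot 62 \left(- \frac{1}{37}\right) = - \frac{1}{46} - 15 \left(- \frac{62}{37}\right) = - \frac{1}{46} - - \frac{930}{37} = - \frac{1}{46} + \frac{930}{37} = \frac{42743}{1702}$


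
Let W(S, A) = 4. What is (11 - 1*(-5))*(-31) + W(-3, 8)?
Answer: -492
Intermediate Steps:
(11 - 1*(-5))*(-31) + W(-3, 8) = (11 - 1*(-5))*(-31) + 4 = (11 + 5)*(-31) + 4 = 16*(-31) + 4 = -496 + 4 = -492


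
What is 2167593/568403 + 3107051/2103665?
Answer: 6325946637898/1195729496995 ≈ 5.2905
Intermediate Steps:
2167593/568403 + 3107051/2103665 = 6325946637898/1195729496995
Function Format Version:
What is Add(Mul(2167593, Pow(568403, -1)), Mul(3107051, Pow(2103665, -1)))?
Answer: Rational(6325946637898, 1195729496995) ≈ 5.2905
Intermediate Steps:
Add(Mul(2167593, Pow(568403, -1)), Mul(3107051, Pow(2103665, -1))) = Add(Mul(2167593, Rational(1, 568403)), Mul(3107051, Rational(1, 2103665))) = Add(Rational(2167593, 568403), Rational(3107051, 2103665)) = Rational(6325946637898, 1195729496995)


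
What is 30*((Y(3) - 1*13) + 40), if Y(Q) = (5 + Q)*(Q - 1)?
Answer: 1290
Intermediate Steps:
Y(Q) = (-1 + Q)*(5 + Q) (Y(Q) = (5 + Q)*(-1 + Q) = (-1 + Q)*(5 + Q))
30*((Y(3) - 1*13) + 40) = 30*(((-5 + 3² + 4*3) - 1*13) + 40) = 30*(((-5 + 9 + 12) - 13) + 40) = 30*((16 - 13) + 40) = 30*(3 + 40) = 30*43 = 1290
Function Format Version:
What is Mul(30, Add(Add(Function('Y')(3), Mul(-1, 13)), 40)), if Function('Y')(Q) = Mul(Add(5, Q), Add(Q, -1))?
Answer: 1290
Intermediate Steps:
Function('Y')(Q) = Mul(Add(-1, Q), Add(5, Q)) (Function('Y')(Q) = Mul(Add(5, Q), Add(-1, Q)) = Mul(Add(-1, Q), Add(5, Q)))
Mul(30, Add(Add(Function('Y')(3), Mul(-1, 13)), 40)) = Mul(30, Add(Add(Add(-5, Pow(3, 2), Mul(4, 3)), Mul(-1, 13)), 40)) = Mul(30, Add(Add(Add(-5, 9, 12), -13), 40)) = Mul(30, Add(Add(16, -13), 40)) = Mul(30, Add(3, 40)) = Mul(30, 43) = 1290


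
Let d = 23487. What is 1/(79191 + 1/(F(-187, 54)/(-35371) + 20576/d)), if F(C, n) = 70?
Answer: 103735658/8215049172489 ≈ 1.2628e-5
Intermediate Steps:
1/(79191 + 1/(F(-187, 54)/(-35371) + 20576/d)) = 1/(79191 + 1/(70/(-35371) + 20576/23487)) = 1/(79191 + 1/(70*(-1/35371) + 20576*(1/23487))) = 1/(79191 + 1/(-10/5053 + 20576/23487)) = 1/(79191 + 1/(103735658/118679811)) = 1/(79191 + 118679811/103735658) = 1/(8215049172489/103735658) = 103735658/8215049172489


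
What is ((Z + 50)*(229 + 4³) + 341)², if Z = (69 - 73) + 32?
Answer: 538008025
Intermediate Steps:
Z = 28 (Z = -4 + 32 = 28)
((Z + 50)*(229 + 4³) + 341)² = ((28 + 50)*(229 + 4³) + 341)² = (78*(229 + 64) + 341)² = (78*293 + 341)² = (22854 + 341)² = 23195² = 538008025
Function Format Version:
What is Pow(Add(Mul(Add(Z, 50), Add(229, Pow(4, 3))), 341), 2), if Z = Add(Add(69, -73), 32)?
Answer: 538008025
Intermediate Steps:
Z = 28 (Z = Add(-4, 32) = 28)
Pow(Add(Mul(Add(Z, 50), Add(229, Pow(4, 3))), 341), 2) = Pow(Add(Mul(Add(28, 50), Add(229, Pow(4, 3))), 341), 2) = Pow(Add(Mul(78, Add(229, 64)), 341), 2) = Pow(Add(Mul(78, 293), 341), 2) = Pow(Add(22854, 341), 2) = Pow(23195, 2) = 538008025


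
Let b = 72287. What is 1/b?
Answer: 1/72287 ≈ 1.3834e-5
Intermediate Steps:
1/b = 1/72287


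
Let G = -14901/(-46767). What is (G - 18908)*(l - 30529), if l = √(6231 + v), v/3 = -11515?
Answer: 8998479076005/15589 - 9726810885*I*√26/15589 ≈ 5.7723e+8 - 3.1816e+6*I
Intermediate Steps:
v = -34545 (v = 3*(-11515) = -34545)
l = 33*I*√26 (l = √(6231 - 34545) = √(-28314) = 33*I*√26 ≈ 168.27*I)
G = 4967/15589 (G = -14901*(-1/46767) = 4967/15589 ≈ 0.31862)
(G - 18908)*(l - 30529) = (4967/15589 - 18908)*(33*I*√26 - 30529) = -294751845*(-30529 + 33*I*√26)/15589 = 8998479076005/15589 - 9726810885*I*√26/15589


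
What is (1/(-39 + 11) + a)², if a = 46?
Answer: 1656369/784 ≈ 2112.7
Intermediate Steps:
(1/(-39 + 11) + a)² = (1/(-39 + 11) + 46)² = (1/(-28) + 46)² = (-1/28 + 46)² = (1287/28)² = 1656369/784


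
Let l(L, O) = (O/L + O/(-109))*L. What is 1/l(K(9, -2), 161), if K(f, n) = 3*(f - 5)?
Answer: 109/15617 ≈ 0.0069796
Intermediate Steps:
K(f, n) = -15 + 3*f (K(f, n) = 3*(-5 + f) = -15 + 3*f)
l(L, O) = L*(-O/109 + O/L) (l(L, O) = (O/L + O*(-1/109))*L = (O/L - O/109)*L = (-O/109 + O/L)*L = L*(-O/109 + O/L))
1/l(K(9, -2), 161) = 1/((1/109)*161*(109 - (-15 + 3*9))) = 1/((1/109)*161*(109 - (-15 + 27))) = 1/((1/109)*161*(109 - 1*12)) = 1/((1/109)*161*(109 - 12)) = 1/((1/109)*161*97) = 1/(15617/109) = 109/15617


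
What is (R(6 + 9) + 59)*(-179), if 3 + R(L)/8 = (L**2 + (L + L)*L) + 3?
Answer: -977161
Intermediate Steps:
R(L) = 24*L**2 (R(L) = -24 + 8*((L**2 + (L + L)*L) + 3) = -24 + 8*((L**2 + (2*L)*L) + 3) = -24 + 8*((L**2 + 2*L**2) + 3) = -24 + 8*(3*L**2 + 3) = -24 + 8*(3 + 3*L**2) = -24 + (24 + 24*L**2) = 24*L**2)
(R(6 + 9) + 59)*(-179) = (24*(6 + 9)**2 + 59)*(-179) = (24*15**2 + 59)*(-179) = (24*225 + 59)*(-179) = (5400 + 59)*(-179) = 5459*(-179) = -977161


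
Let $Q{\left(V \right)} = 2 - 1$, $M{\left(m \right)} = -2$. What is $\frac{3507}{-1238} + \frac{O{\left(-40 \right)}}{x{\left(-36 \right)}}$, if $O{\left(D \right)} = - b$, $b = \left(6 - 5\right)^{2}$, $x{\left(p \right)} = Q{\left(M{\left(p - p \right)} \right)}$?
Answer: $- \frac{4745}{1238} \approx -3.8328$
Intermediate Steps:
$Q{\left(V \right)} = 1$
$x{\left(p \right)} = 1$
$b = 1$ ($b = 1^{2} = 1$)
$O{\left(D \right)} = -1$ ($O{\left(D \right)} = \left(-1\right) 1 = -1$)
$\frac{3507}{-1238} + \frac{O{\left(-40 \right)}}{x{\left(-36 \right)}} = \frac{3507}{-1238} - 1^{-1} = 3507 \left(- \frac{1}{1238}\right) - 1 = - \frac{3507}{1238} - 1 = - \frac{4745}{1238}$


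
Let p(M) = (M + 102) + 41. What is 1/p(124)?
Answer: 1/267 ≈ 0.0037453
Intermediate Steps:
p(M) = 143 + M (p(M) = (102 + M) + 41 = 143 + M)
1/p(124) = 1/(143 + 124) = 1/267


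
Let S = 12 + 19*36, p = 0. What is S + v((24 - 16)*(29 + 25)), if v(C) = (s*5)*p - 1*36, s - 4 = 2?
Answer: 660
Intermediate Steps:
s = 6 (s = 4 + 2 = 6)
v(C) = -36 (v(C) = (6*5)*0 - 1*36 = 30*0 - 36 = 0 - 36 = -36)
S = 696 (S = 12 + 684 = 696)
S + v((24 - 16)*(29 + 25)) = 696 - 36 = 660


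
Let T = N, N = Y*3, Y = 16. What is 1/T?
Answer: 1/48 ≈ 0.020833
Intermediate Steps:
N = 48 (N = 16*3 = 48)
T = 48
1/T = 1/48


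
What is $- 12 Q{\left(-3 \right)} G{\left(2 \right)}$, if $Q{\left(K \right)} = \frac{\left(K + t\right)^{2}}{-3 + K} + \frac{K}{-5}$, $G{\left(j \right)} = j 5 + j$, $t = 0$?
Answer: $\frac{648}{5} \approx 129.6$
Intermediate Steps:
$G{\left(j \right)} = 6 j$ ($G{\left(j \right)} = 5 j + j = 6 j$)
$Q{\left(K \right)} = - \frac{K}{5} + \frac{K^{2}}{-3 + K}$ ($Q{\left(K \right)} = \frac{\left(K + 0\right)^{2}}{-3 + K} + \frac{K}{-5} = \frac{K^{2}}{-3 + K} + K \left(- \frac{1}{5}\right) = \frac{K^{2}}{-3 + K} - \frac{K}{5} = - \frac{K}{5} + \frac{K^{2}}{-3 + K}$)
$- 12 Q{\left(-3 \right)} G{\left(2 \right)} = - 12 \cdot \frac{1}{5} \left(-3\right) \frac{1}{-3 - 3} \left(3 + 4 \left(-3\right)\right) 6 \cdot 2 = - 12 \cdot \frac{1}{5} \left(-3\right) \frac{1}{-6} \left(3 - 12\right) 12 = - 12 \cdot \frac{1}{5} \left(-3\right) \left(- \frac{1}{6}\right) \left(-9\right) 12 = \left(-12\right) \left(- \frac{9}{10}\right) 12 = \frac{54}{5} \cdot 12 = \frac{648}{5}$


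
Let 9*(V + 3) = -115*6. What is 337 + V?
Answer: 772/3 ≈ 257.33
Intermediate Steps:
V = -239/3 (V = -3 + (-115*6)/9 = -3 + (⅑)*(-690) = -3 - 230/3 = -239/3 ≈ -79.667)
337 + V = 337 - 239/3 = 772/3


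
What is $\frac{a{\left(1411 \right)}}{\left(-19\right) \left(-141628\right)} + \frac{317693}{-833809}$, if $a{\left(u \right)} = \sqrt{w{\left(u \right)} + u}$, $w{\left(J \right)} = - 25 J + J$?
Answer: $- \frac{317693}{833809} + \frac{i \sqrt{32453}}{2690932} \approx -0.38101 + 6.6946 \cdot 10^{-5} i$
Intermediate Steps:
$w{\left(J \right)} = - 24 J$
$a{\left(u \right)} = \sqrt{23} \sqrt{- u}$ ($a{\left(u \right)} = \sqrt{- 24 u + u} = \sqrt{- 23 u} = \sqrt{23} \sqrt{- u}$)
$\frac{a{\left(1411 \right)}}{\left(-19\right) \left(-141628\right)} + \frac{317693}{-833809} = \frac{\sqrt{23} \sqrt{\left(-1\right) 1411}}{\left(-19\right) \left(-141628\right)} + \frac{317693}{-833809} = \frac{\sqrt{23} \sqrt{-1411}}{2690932} + 317693 \left(- \frac{1}{833809}\right) = \sqrt{23} i \sqrt{1411} \cdot \frac{1}{2690932} - \frac{317693}{833809} = i \sqrt{32453} \cdot \frac{1}{2690932} - \frac{317693}{833809} = \frac{i \sqrt{32453}}{2690932} - \frac{317693}{833809} = - \frac{317693}{833809} + \frac{i \sqrt{32453}}{2690932}$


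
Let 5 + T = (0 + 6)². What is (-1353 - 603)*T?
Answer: -60636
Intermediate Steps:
T = 31 (T = -5 + (0 + 6)² = -5 + 6² = -5 + 36 = 31)
(-1353 - 603)*T = (-1353 - 603)*31 = -1956*31 = -60636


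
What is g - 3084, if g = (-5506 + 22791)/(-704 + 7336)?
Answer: -20435803/6632 ≈ -3081.4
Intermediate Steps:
g = 17285/6632 ≈ 2.6063
g - 3084 = 17285/6632 - 3084 = -20435803/6632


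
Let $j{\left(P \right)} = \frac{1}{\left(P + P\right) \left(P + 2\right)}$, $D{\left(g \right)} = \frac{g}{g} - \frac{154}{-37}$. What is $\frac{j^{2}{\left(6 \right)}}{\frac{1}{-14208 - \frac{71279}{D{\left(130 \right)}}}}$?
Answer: $- \frac{5351051}{1760256} \approx -3.0399$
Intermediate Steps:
$D{\left(g \right)} = \frac{191}{37}$ ($D{\left(g \right)} = 1 - - \frac{154}{37} = 1 + \frac{154}{37} = \frac{191}{37}$)
$j{\left(P \right)} = \frac{1}{2 P \left(2 + P\right)}$
$\frac{j^{2}{\left(6 \right)}}{\frac{1}{-14208 - \frac{71279}{D{\left(130 \right)}}}} = \frac{\left(\frac{1}{2 \cdot 6 \left(2 + 6\right)}\right)^{2}}{\frac{1}{-14208 - \frac{71279}{\frac{191}{37}}}} = \frac{\left(\frac{1}{2} \cdot \frac{1}{6} \cdot \frac{1}{8}\right)^{2}}{\frac{1}{-14208 - \frac{2637323}{191}}} = \frac{1}{9216 \frac{1}{- \frac{5351051}{191}}} = \frac{1}{9216 \left(- \frac{191}{5351051}\right)} = \frac{1}{9216} \left(- \frac{5351051}{191}\right) = - \frac{5351051}{1760256}$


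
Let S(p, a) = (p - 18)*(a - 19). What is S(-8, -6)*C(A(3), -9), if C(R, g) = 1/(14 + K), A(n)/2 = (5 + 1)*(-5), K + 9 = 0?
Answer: 130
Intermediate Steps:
K = -9 (K = -9 + 0 = -9)
A(n) = -60 (A(n) = 2*((5 + 1)*(-5)) = 2*(6*(-5)) = 2*(-30) = -60)
C(R, g) = 1/5 (C(R, g) = 1/(14 - 9) = 1/5)
S(p, a) = (-19 + a)*(-18 + p) (S(p, a) = (-18 + p)*(-19 + a) = (-19 + a)*(-18 + p))
S(-8, -6)*C(A(3), -9) = (342 - 19*(-8) - 18*(-6) - 6*(-8))*(1/5) = (342 + 152 + 108 + 48)*(1/5) = 650*(1/5) = 130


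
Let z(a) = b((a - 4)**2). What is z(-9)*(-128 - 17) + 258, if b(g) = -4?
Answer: 838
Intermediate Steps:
z(a) = -4
z(-9)*(-128 - 17) + 258 = -4*(-128 - 17) + 258 = -4*(-145) + 258 = 580 + 258 = 838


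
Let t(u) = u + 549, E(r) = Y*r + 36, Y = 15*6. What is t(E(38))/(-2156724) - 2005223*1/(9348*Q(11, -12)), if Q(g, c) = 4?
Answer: -120135064567/2240117328 ≈ -53.629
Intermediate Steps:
Y = 90
E(r) = 36 + 90*r (E(r) = 90*r + 36 = 36 + 90*r)
t(u) = 549 + u
t(E(38))/(-2156724) - 2005223*1/(9348*Q(11, -12)) = (549 + (36 + 90*38))/(-2156724) - 2005223/((123*4)*76) = (549 + (36 + 3420))*(-1/2156724) - 2005223/(492*76) = (549 + 3456)*(-1/2156724) - 2005223/37392 = 4005*(-1/2156724) - 2005223*1/37392 = -445/239636 - 2005223/37392 = -120135064567/2240117328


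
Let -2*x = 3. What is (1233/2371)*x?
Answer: -3699/4742 ≈ -0.78005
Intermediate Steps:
x = -3/2 (x = -1/2*3 = -3/2 ≈ -1.5000)
(1233/2371)*x = (1233/2371)*(-3/2) = -3699/4742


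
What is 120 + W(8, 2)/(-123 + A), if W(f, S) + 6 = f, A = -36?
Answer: 19078/159 ≈ 119.99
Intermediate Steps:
W(f, S) = -6 + f
120 + W(8, 2)/(-123 + A) = 120 + (-6 + 8)/(-123 - 36) = 120 + 2/(-159) = 120 + 2*(-1/159) = 120 - 2/159 = 19078/159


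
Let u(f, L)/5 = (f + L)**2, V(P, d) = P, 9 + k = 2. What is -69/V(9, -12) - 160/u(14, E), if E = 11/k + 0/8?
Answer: -59597/7569 ≈ -7.8738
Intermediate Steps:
k = -7 (k = -9 + 2 = -7)
E = -11/7 (E = 11/(-7) + 0/8 = 11*(-1/7) + 0*(1/8) = -11/7 + 0 = -11/7 ≈ -1.5714)
u(f, L) = 5*(L + f)**2 (u(f, L) = 5*(f + L)**2 = 5*(L + f)**2)
-69/V(9, -12) - 160/u(14, E) = -69/9 - 160*1/(5*(-11/7 + 14)**2) = -69*1/9 - 160/(5*(87/7)**2) = -23/3 - 160/(5*(7569/49)) = -23/3 - 160/37845/49 = -23/3 - 160*49/37845 = -23/3 - 1568/7569 = -59597/7569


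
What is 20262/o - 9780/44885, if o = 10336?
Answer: 80837379/46393136 ≈ 1.7424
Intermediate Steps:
20262/o - 9780/44885 = 20262/10336 - 9780/44885 = 20262*(1/10336) - 9780*1/44885 = 10131/5168 - 1956/8977 = 80837379/46393136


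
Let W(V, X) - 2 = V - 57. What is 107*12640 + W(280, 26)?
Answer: 1352705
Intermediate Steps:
W(V, X) = -55 + V (W(V, X) = 2 + (V - 57) = 2 + (-57 + V) = -55 + V)
107*12640 + W(280, 26) = 107*12640 + (-55 + 280) = 1352480 + 225 = 1352705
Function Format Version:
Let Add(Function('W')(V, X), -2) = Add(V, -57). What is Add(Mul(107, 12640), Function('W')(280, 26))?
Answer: 1352705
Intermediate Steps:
Function('W')(V, X) = Add(-55, V) (Function('W')(V, X) = Add(2, Add(V, -57)) = Add(2, Add(-57, V)) = Add(-55, V))
Add(Mul(107, 12640), Function('W')(280, 26)) = Add(Mul(107, 12640), Add(-55, 280)) = Add(1352480, 225) = 1352705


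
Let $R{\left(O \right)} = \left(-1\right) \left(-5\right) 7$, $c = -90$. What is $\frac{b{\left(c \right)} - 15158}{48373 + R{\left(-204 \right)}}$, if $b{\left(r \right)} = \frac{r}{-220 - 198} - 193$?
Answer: $- \frac{534719}{1686212} \approx -0.31711$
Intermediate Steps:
$b{\left(r \right)} = -193 - \frac{r}{418}$ ($b{\left(r \right)} = \frac{r}{-418} - 193 = - \frac{r}{418} - 193 = -193 - \frac{r}{418}$)
$R{\left(O \right)} = 35$ ($R{\left(O \right)} = 5 \cdot 7 = 35$)
$\frac{b{\left(c \right)} - 15158}{48373 + R{\left(-204 \right)}} = \frac{\left(-193 - - \frac{45}{209}\right) - 15158}{48373 + 35} = \frac{\left(-193 + \frac{45}{209}\right) - 15158}{48408} = \left(- \frac{40292}{209} - 15158\right) \frac{1}{48408} = \left(- \frac{3208314}{209}\right) \frac{1}{48408} = - \frac{534719}{1686212}$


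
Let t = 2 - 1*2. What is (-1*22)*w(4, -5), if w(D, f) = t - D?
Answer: 88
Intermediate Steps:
t = 0 (t = 2 - 2 = 0)
w(D, f) = -D (w(D, f) = 0 - D = -D)
(-1*22)*w(4, -5) = (-1*22)*(-1*4) = -22*(-4) = 88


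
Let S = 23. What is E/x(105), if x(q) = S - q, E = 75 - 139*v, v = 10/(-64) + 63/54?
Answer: 6283/7872 ≈ 0.79815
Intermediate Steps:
v = 97/96 (v = 10*(-1/64) + 63*(1/54) = -5/32 + 7/6 = 97/96 ≈ 1.0104)
E = -6283/96 (E = 75 - 139*97/96 = 75 - 13483/96 = -6283/96 ≈ -65.448)
x(q) = 23 - q
E/x(105) = -6283/(96*(23 - 1*105)) = -6283/(96*(23 - 105)) = -6283/96/(-82) = -6283/96*(-1/82) = 6283/7872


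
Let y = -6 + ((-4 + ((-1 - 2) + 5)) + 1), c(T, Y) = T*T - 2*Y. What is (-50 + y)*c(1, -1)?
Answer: -171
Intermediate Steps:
c(T, Y) = T² - 2*Y
y = -7 (y = -6 + ((-4 + (-3 + 5)) + 1) = -6 + ((-4 + 2) + 1) = -6 + (-2 + 1) = -6 - 1 = -7)
(-50 + y)*c(1, -1) = (-50 - 7)*(1² - 2*(-1)) = -57*(1 + 2) = -57*3 = -171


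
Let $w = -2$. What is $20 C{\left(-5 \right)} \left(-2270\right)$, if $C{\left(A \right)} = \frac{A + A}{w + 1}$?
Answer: $-454000$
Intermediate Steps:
$C{\left(A \right)} = - 2 A$ ($C{\left(A \right)} = \frac{A + A}{-2 + 1} = \frac{2 A}{-1} = 2 A \left(-1\right) = - 2 A$)
$20 C{\left(-5 \right)} \left(-2270\right) = 20 \left(-2\right) \left(-5\right) \left(-2270\right) = 20 \cdot 10 \left(-2270\right) = 20 \left(-22700\right) = -454000$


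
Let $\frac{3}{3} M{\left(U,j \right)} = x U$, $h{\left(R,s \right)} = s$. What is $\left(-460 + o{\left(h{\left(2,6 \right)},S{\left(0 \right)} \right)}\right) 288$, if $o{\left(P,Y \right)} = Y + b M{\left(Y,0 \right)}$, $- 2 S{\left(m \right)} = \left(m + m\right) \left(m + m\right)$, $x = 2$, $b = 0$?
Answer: $-132480$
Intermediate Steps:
$S{\left(m \right)} = - 2 m^{2}$ ($S{\left(m \right)} = - \frac{\left(m + m\right) \left(m + m\right)}{2} = - \frac{2 m 2 m}{2} = - \frac{4 m^{2}}{2} = - 2 m^{2}$)
$M{\left(U,j \right)} = 2 U$
$o{\left(P,Y \right)} = Y$ ($o{\left(P,Y \right)} = Y + 0 \cdot 2 Y = Y + 0 = Y$)
$\left(-460 + o{\left(h{\left(2,6 \right)},S{\left(0 \right)} \right)}\right) 288 = \left(-460 - 2 \cdot 0^{2}\right) 288 = \left(-460 - 0\right) 288 = \left(-460 + 0\right) 288 = \left(-460\right) 288 = -132480$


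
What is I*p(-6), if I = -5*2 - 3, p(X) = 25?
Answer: -325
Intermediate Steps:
I = -13 (I = -10 - 3 = -13)
I*p(-6) = -13*25 = -325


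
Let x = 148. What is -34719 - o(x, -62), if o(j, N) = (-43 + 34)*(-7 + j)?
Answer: -33450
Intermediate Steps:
o(j, N) = 63 - 9*j (o(j, N) = -9*(-7 + j) = 63 - 9*j)
-34719 - o(x, -62) = -34719 - (63 - 9*148) = -34719 - (63 - 1332) = -34719 - 1*(-1269) = -34719 + 1269 = -33450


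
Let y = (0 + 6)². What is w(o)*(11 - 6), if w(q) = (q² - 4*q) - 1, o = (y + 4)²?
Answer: 12767995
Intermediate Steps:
y = 36 (y = 6² = 36)
o = 1600 (o = (36 + 4)² = 40² = 1600)
w(q) = -1 + q² - 4*q
w(o)*(11 - 6) = (-1 + 1600² - 4*1600)*(11 - 6) = (-1 + 2560000 - 6400)*5 = 2553599*5 = 12767995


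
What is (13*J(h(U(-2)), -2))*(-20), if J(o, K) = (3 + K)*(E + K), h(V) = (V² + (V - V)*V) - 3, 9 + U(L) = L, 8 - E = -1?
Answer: -1820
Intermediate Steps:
E = 9 (E = 8 - 1*(-1) = 8 + 1 = 9)
U(L) = -9 + L
h(V) = -3 + V² (h(V) = (V² + 0*V) - 3 = (V² + 0) - 3 = V² - 3 = -3 + V²)
J(o, K) = (3 + K)*(9 + K)
(13*J(h(U(-2)), -2))*(-20) = (13*(27 + (-2)² + 12*(-2)))*(-20) = (13*(27 + 4 - 24))*(-20) = (13*7)*(-20) = 91*(-20) = -1820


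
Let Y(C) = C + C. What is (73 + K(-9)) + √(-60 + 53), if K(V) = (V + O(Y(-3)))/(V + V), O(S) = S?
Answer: 443/6 + I*√7 ≈ 73.833 + 2.6458*I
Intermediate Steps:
Y(C) = 2*C
K(V) = (-6 + V)/(2*V) (K(V) = (V + 2*(-3))/(V + V) = (V - 6)/((2*V)) = (-6 + V)*(1/(2*V)) = (-6 + V)/(2*V))
(73 + K(-9)) + √(-60 + 53) = (73 + (½)*(-6 - 9)/(-9)) + √(-60 + 53) = (73 + (½)*(-⅑)*(-15)) + √(-7) = (73 + ⅚) + I*√7 = 443/6 + I*√7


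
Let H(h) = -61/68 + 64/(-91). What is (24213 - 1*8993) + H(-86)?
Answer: 94171457/6188 ≈ 15218.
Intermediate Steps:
H(h) = -9903/6188 (H(h) = -61*1/68 + 64*(-1/91) = -61/68 - 64/91 = -9903/6188)
(24213 - 1*8993) + H(-86) = (24213 - 1*8993) - 9903/6188 = (24213 - 8993) - 9903/6188 = 15220 - 9903/6188 = 94171457/6188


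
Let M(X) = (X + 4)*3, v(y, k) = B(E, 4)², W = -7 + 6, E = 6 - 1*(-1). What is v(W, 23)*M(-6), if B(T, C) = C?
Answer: -96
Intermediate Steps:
E = 7 (E = 6 + 1 = 7)
W = -1
v(y, k) = 16 (v(y, k) = 4² = 16)
M(X) = 12 + 3*X (M(X) = (4 + X)*3 = 12 + 3*X)
v(W, 23)*M(-6) = 16*(12 + 3*(-6)) = 16*(12 - 18) = 16*(-6) = -96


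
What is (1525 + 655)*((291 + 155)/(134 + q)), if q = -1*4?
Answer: 97228/13 ≈ 7479.1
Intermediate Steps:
q = -4
(1525 + 655)*((291 + 155)/(134 + q)) = (1525 + 655)*((291 + 155)/(134 - 4)) = 2180*(446/130) = 2180*(446*(1/130)) = 2180*(223/65) = 97228/13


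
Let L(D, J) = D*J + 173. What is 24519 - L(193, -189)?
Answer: 60823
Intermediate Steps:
L(D, J) = 173 + D*J
24519 - L(193, -189) = 24519 - (173 + 193*(-189)) = 24519 - (173 - 36477) = 24519 - 1*(-36304) = 24519 + 36304 = 60823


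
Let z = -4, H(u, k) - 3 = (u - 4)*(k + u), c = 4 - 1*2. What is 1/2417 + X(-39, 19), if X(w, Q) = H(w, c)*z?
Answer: -15410791/2417 ≈ -6376.0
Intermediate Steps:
c = 2 (c = 4 - 2 = 2)
H(u, k) = 3 + (-4 + u)*(k + u) (H(u, k) = 3 + (u - 4)*(k + u) = 3 + (-4 + u)*(k + u))
X(w, Q) = 20 - 4*w**2 + 8*w (X(w, Q) = (3 + w**2 - 4*2 - 4*w + 2*w)*(-4) = (3 + w**2 - 8 - 4*w + 2*w)*(-4) = (-5 + w**2 - 2*w)*(-4) = 20 - 4*w**2 + 8*w)
1/2417 + X(-39, 19) = 1/2417 + (20 - 4*(-39)**2 + 8*(-39)) = 1/2417 + (20 - 4*1521 - 312) = 1/2417 + (20 - 6084 - 312) = 1/2417 - 6376 = -15410791/2417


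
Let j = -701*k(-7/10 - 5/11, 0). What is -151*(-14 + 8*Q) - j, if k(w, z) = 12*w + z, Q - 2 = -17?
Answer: 578708/55 ≈ 10522.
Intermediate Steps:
Q = -15 (Q = 2 - 17 = -15)
k(w, z) = z + 12*w
j = 534162/55 (j = -701*(0 + 12*(-7/10 - 5/11)) = -701*(0 + 12*(-127/110)) = -701*(0 - 762/55) = -701*(-762/55) = 534162/55 ≈ 9712.0)
-151*(-14 + 8*Q) - j = -151*(-14 + 8*(-15)) - 1*534162/55 = -151*(-14 - 120) - 534162/55 = -151*(-134) - 534162/55 = 20234 - 534162/55 = 578708/55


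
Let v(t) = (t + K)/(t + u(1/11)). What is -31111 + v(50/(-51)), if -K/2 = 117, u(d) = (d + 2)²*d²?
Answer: -21760006137/705071 ≈ -30862.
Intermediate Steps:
u(d) = d²*(2 + d)² (u(d) = (2 + d)²*d² = d²*(2 + d)²)
K = -234 (K = -2*117 = -234)
v(t) = (-234 + t)/(529/14641 + t) (v(t) = (t - 234)/(t + (1/11)²*(2 + 1/11)²) = (-234 + t)/(t + (1*(1/11))²*(2 + 1*(1/11))²) = (-234 + t)/(t + (1/11)²*(2 + 1/11)²) = (-234 + t)/(t + (23/11)²/121) = (-234 + t)/(t + (1/121)*(529/121)) = (-234 + t)/(t + 529/14641) = (-234 + t)/(529/14641 + t))
-31111 + v(50/(-51)) = -31111 + 14641*(-234 + 50/(-51))/(529 + 14641*(50/(-51))) = -31111 + 14641*(-234 + 50*(-1/51))/(529 + 14641*(50*(-1/51))) = -31111 + 14641*(-234 - 50/51)/(529 + 14641*(-50/51)) = -31111 + 14641*(-11984/51)/(529 - 732050/51) = -31111 + 14641*(-11984/51)/(-705071/51) = -31111 + 14641*(-51/705071)*(-11984/51) = -31111 + 175457744/705071 = -21760006137/705071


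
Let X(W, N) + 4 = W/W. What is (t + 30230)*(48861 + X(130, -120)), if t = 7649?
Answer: 1850692182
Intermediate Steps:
X(W, N) = -3 (X(W, N) = -4 + W/W = -4 + 1 = -3)
(t + 30230)*(48861 + X(130, -120)) = (7649 + 30230)*(48861 - 3) = 37879*48858 = 1850692182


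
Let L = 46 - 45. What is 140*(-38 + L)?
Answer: -5180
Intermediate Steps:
L = 1
140*(-38 + L) = 140*(-38 + 1) = 140*(-37) = -5180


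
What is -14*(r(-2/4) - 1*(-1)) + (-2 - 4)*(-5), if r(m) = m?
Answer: 23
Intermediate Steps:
-14*(r(-2/4) - 1*(-1)) + (-2 - 4)*(-5) = -14*(-2/4 - 1*(-1)) + (-2 - 4)*(-5) = -14*(-2*1/4 + 1) - 6*(-5) = -14*(-1/2 + 1) + 30 = -14*1/2 + 30 = -7 + 30 = 23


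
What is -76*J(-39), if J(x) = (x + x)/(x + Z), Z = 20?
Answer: -312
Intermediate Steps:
J(x) = 2*x/(20 + x) (J(x) = (x + x)/(x + 20) = (2*x)/(20 + x) = 2*x/(20 + x))
-76*J(-39) = -152*(-39)/(20 - 39) = -152*(-39)/(-19) = -152*(-39)*(-1)/19 = -76*78/19 = -312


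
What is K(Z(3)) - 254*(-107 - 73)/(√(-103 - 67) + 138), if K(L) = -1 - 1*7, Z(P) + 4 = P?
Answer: 3077824/9607 - 22860*I*√170/9607 ≈ 320.37 - 31.025*I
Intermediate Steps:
Z(P) = -4 + P
K(L) = -8 (K(L) = -1 - 7 = -8)
K(Z(3)) - 254*(-107 - 73)/(√(-103 - 67) + 138) = -8 - 254*(-107 - 73)/(√(-103 - 67) + 138) = -8 - (-45720)/(√(-170) + 138) = -8 - (-45720)/(I*√170 + 138) = -8 - (-45720)/(138 + I*√170) = -8 + 45720/(138 + I*√170)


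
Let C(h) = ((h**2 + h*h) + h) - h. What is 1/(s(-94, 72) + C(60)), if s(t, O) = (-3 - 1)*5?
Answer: 1/7180 ≈ 0.00013928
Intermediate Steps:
C(h) = 2*h**2 (C(h) = ((h**2 + h**2) + h) - h = (2*h**2 + h) - h = (h + 2*h**2) - h = 2*h**2)
s(t, O) = -20 (s(t, O) = -4*5 = -20)
1/(s(-94, 72) + C(60)) = 1/(-20 + 2*60**2) = 1/(-20 + 2*3600) = 1/(-20 + 7200) = 1/7180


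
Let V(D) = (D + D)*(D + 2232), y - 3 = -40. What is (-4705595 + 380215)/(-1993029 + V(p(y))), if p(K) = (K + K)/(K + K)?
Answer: 4325380/1988563 ≈ 2.1751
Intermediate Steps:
y = -37 (y = 3 - 40 = -37)
p(K) = 1 (p(K) = (2*K)/((2*K)) = (2*K)*(1/(2*K)) = 1)
V(D) = 2*D*(2232 + D) (V(D) = (2*D)*(2232 + D) = 2*D*(2232 + D))
(-4705595 + 380215)/(-1993029 + V(p(y))) = (-4705595 + 380215)/(-1993029 + 2*1*(2232 + 1)) = -4325380/(-1993029 + 2*1*2233) = -4325380/(-1993029 + 4466) = -4325380/(-1988563) = -4325380*(-1/1988563) = 4325380/1988563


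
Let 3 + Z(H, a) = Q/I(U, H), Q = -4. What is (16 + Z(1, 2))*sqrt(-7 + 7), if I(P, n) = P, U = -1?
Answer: 0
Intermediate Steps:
Z(H, a) = 1 (Z(H, a) = -3 - 4/(-1) = -3 - 4*(-1) = -3 + 4 = 1)
(16 + Z(1, 2))*sqrt(-7 + 7) = (16 + 1)*sqrt(-7 + 7) = 17*sqrt(0) = 17*0 = 0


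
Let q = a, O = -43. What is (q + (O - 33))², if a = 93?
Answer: 289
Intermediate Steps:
q = 93
(q + (O - 33))² = (93 + (-43 - 33))² = (93 - 76)² = 17² = 289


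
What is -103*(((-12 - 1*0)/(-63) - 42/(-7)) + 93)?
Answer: -214549/21 ≈ -10217.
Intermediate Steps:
-103*(((-12 - 1*0)/(-63) - 42/(-7)) + 93) = -103*(((-12 + 0)*(-1/63) - 42*(-1/7)) + 93) = -103*((-12*(-1/63) + 6) + 93) = -103*((4/21 + 6) + 93) = -103*(130/21 + 93) = -103*2083/21 = -214549/21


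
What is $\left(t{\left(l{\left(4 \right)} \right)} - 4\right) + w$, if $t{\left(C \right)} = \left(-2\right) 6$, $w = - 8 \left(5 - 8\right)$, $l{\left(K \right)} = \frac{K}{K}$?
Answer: $8$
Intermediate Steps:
$l{\left(K \right)} = 1$
$w = 24$ ($w = \left(-8\right) \left(-3\right) = 24$)
$t{\left(C \right)} = -12$
$\left(t{\left(l{\left(4 \right)} \right)} - 4\right) + w = \left(-12 - 4\right) + 24 = -16 + 24 = 8$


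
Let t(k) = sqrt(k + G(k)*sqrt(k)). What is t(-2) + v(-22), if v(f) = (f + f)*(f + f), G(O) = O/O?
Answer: 1936 + sqrt(-2 + I*sqrt(2)) ≈ 1936.5 + 1.4916*I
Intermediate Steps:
G(O) = 1
v(f) = 4*f**2 (v(f) = (2*f)*(2*f) = 4*f**2)
t(k) = sqrt(k + sqrt(k)) (t(k) = sqrt(k + 1*sqrt(k)) = sqrt(k + sqrt(k)))
t(-2) + v(-22) = sqrt(-2 + sqrt(-2)) + 4*(-22)**2 = sqrt(-2 + I*sqrt(2)) + 4*484 = sqrt(-2 + I*sqrt(2)) + 1936 = 1936 + sqrt(-2 + I*sqrt(2))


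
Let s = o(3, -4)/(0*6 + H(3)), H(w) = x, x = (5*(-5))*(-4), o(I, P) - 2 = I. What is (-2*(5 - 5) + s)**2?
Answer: 1/400 ≈ 0.0025000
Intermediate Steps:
o(I, P) = 2 + I
x = 100 (x = -25*(-4) = 100)
H(w) = 100
s = 1/20 (s = (2 + 3)/(0*6 + 100) = 5/(0 + 100) = 5/100 = 5*(1/100) = 1/20 ≈ 0.050000)
(-2*(5 - 5) + s)**2 = (-2*(5 - 5) + 1/20)**2 = (-2*0 + 1/20)**2 = (0 + 1/20)**2 = (1/20)**2 = 1/400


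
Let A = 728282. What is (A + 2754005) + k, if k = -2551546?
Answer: 930741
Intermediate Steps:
(A + 2754005) + k = (728282 + 2754005) - 2551546 = 3482287 - 2551546 = 930741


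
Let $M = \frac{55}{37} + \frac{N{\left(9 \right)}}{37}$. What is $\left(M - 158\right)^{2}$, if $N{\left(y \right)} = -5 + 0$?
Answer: $\frac{33593616}{1369} \approx 24539.0$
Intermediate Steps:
$N{\left(y \right)} = -5$
$M = \frac{50}{37}$ ($M = \frac{55}{37} - \frac{5}{37} = \frac{50}{37} \approx 1.3514$)
$\left(M - 158\right)^{2} = \left(\frac{50}{37} - 158\right)^{2} = \left(- \frac{5796}{37}\right)^{2} = \frac{33593616}{1369}$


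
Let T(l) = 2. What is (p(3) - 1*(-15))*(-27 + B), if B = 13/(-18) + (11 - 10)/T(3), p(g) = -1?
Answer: -3430/9 ≈ -381.11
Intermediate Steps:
B = -2/9 (B = 13/(-18) + (11 - 10)/2 = 13*(-1/18) + 1*(½) = -13/18 + ½ = -2/9 ≈ -0.22222)
(p(3) - 1*(-15))*(-27 + B) = (-1 - 1*(-15))*(-27 - 2/9) = (-1 + 15)*(-245/9) = 14*(-245/9) = -3430/9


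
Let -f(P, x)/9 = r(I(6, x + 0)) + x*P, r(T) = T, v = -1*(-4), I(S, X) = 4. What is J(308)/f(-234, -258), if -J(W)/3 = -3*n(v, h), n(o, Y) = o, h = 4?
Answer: -1/15094 ≈ -6.6251e-5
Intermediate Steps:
v = 4
f(P, x) = -36 - 9*P*x (f(P, x) = -9*(4 + x*P) = -9*(4 + P*x) = -36 - 9*P*x)
J(W) = 36 (J(W) = -(-9)*4 = -3*(-12) = 36)
J(308)/f(-234, -258) = 36/(-36 - 9*(-234)*(-258)) = 36/(-36 - 543348) = 36/(-543384) = 36*(-1/543384) = -1/15094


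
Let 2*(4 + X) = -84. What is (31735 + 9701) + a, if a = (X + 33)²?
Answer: 41605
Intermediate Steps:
X = -46 (X = -4 + (½)*(-84) = -4 - 42 = -46)
a = 169 (a = (-46 + 33)² = (-13)² = 169)
(31735 + 9701) + a = (31735 + 9701) + 169 = 41436 + 169 = 41605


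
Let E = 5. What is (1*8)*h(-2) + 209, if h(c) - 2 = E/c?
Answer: 205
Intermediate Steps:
h(c) = 2 + 5/c
(1*8)*h(-2) + 209 = (1*8)*(2 + 5/(-2)) + 209 = 8*(2 + 5*(-1/2)) + 209 = 8*(2 - 5/2) + 209 = 8*(-1/2) + 209 = -4 + 209 = 205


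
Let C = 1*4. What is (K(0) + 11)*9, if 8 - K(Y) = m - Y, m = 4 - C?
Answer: 171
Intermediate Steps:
C = 4
m = 0 (m = 4 - 1*4 = 4 - 4 = 0)
K(Y) = 8 + Y (K(Y) = 8 - (0 - Y) = 8 - (-1)*Y = 8 + Y)
(K(0) + 11)*9 = ((8 + 0) + 11)*9 = (8 + 11)*9 = 19*9 = 171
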